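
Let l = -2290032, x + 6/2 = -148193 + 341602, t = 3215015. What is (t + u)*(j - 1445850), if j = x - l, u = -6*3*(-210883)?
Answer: 7274435047492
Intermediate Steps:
u = 3795894 (u = -18*(-210883) = 3795894)
x = 193406 (x = -3 + (-148193 + 341602) = -3 + 193409 = 193406)
j = 2483438 (j = 193406 - 1*(-2290032) = 193406 + 2290032 = 2483438)
(t + u)*(j - 1445850) = (3215015 + 3795894)*(2483438 - 1445850) = 7010909*1037588 = 7274435047492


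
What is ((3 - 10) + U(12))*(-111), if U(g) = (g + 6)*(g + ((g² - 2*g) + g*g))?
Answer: -550671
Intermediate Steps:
U(g) = (6 + g)*(-g + 2*g²) (U(g) = (6 + g)*(g + ((g² - 2*g) + g²)) = (6 + g)*(g + (-2*g + 2*g²)) = (6 + g)*(-g + 2*g²))
((3 - 10) + U(12))*(-111) = ((3 - 10) + 12*(-6 + 2*12² + 11*12))*(-111) = (-7 + 12*(-6 + 2*144 + 132))*(-111) = (-7 + 12*(-6 + 288 + 132))*(-111) = (-7 + 12*414)*(-111) = (-7 + 4968)*(-111) = 4961*(-111) = -550671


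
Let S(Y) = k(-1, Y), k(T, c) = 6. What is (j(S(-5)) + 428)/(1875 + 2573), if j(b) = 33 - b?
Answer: 455/4448 ≈ 0.10229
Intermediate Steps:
S(Y) = 6
(j(S(-5)) + 428)/(1875 + 2573) = ((33 - 1*6) + 428)/(1875 + 2573) = ((33 - 6) + 428)/4448 = (27 + 428)*(1/4448) = 455*(1/4448) = 455/4448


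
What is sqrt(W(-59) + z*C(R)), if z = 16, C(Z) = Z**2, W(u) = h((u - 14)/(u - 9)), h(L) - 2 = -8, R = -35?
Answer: sqrt(19594) ≈ 139.98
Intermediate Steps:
h(L) = -6 (h(L) = 2 - 8 = -6)
W(u) = -6
sqrt(W(-59) + z*C(R)) = sqrt(-6 + 16*(-35)**2) = sqrt(-6 + 16*1225) = sqrt(-6 + 19600) = sqrt(19594)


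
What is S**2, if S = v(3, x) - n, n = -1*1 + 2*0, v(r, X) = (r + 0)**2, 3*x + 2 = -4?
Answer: 100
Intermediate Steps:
x = -2 (x = -2/3 + (1/3)*(-4) = -2/3 - 4/3 = -2)
v(r, X) = r**2
n = -1 (n = -1 + 0 = -1)
S = 10 (S = 3**2 - 1*(-1) = 9 + 1 = 10)
S**2 = 10**2 = 100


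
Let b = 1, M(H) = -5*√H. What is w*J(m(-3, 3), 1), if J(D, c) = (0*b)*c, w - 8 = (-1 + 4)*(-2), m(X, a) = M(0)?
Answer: 0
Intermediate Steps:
m(X, a) = 0 (m(X, a) = -5*√0 = -5*0 = 0)
w = 2 (w = 8 + (-1 + 4)*(-2) = 8 + 3*(-2) = 8 - 6 = 2)
J(D, c) = 0 (J(D, c) = (0*1)*c = 0*c = 0)
w*J(m(-3, 3), 1) = 2*0 = 0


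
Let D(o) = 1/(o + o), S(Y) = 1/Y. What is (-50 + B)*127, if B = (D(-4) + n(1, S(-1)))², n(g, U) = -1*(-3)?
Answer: -339217/64 ≈ -5300.3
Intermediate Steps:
S(Y) = 1/Y
n(g, U) = 3
D(o) = 1/(2*o)
B = 529/64 (B = ((½)/(-4) + 3)² = ((½)*(-¼) + 3)² = (-⅛ + 3)² = (23/8)² = 529/64 ≈ 8.2656)
(-50 + B)*127 = (-50 + 529/64)*127 = -2671/64*127 = -339217/64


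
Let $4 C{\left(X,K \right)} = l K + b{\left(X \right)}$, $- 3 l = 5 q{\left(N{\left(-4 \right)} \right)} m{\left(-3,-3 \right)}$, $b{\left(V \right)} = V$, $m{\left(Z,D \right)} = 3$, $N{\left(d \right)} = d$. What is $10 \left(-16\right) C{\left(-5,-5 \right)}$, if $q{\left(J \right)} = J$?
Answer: $4200$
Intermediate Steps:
$l = 20$ ($l = - \frac{5 \left(-4\right) 3}{3} = - \frac{\left(-20\right) 3}{3} = \left(- \frac{1}{3}\right) \left(-60\right) = 20$)
$C{\left(X,K \right)} = 5 K + \frac{X}{4}$ ($C{\left(X,K \right)} = \frac{20 K + X}{4} = \frac{X + 20 K}{4} = 5 K + \frac{X}{4}$)
$10 \left(-16\right) C{\left(-5,-5 \right)} = 10 \left(-16\right) \left(5 \left(-5\right) + \frac{1}{4} \left(-5\right)\right) = - 160 \left(-25 - \frac{5}{4}\right) = \left(-160\right) \left(- \frac{105}{4}\right) = 4200$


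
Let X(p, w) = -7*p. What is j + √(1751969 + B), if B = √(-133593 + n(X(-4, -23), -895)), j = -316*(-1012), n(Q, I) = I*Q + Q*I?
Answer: 319792 + √(1751969 + I*√183713) ≈ 3.2112e+5 + 0.16191*I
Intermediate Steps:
n(Q, I) = 2*I*Q (n(Q, I) = I*Q + I*Q = 2*I*Q)
j = 319792
B = I*√183713 (B = √(-133593 + 2*(-895)*(-7*(-4))) = √(-133593 + 2*(-895)*28) = √(-133593 - 50120) = √(-183713) = I*√183713 ≈ 428.62*I)
j + √(1751969 + B) = 319792 + √(1751969 + I*√183713)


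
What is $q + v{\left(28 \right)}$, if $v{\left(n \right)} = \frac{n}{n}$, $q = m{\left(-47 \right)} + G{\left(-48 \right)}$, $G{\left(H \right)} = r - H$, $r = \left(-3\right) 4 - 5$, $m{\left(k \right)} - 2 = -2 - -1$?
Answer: $33$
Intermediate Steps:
$m{\left(k \right)} = 1$ ($m{\left(k \right)} = 2 - 1 = 1$)
$r = -17$ ($r = -12 - 5 = -17$)
$G{\left(H \right)} = -17 - H$
$q = 32$ ($q = 1 - -31 = 1 + \left(-17 + 48\right) = 1 + 31 = 32$)
$v{\left(n \right)} = 1$
$q + v{\left(28 \right)} = 32 + 1 = 33$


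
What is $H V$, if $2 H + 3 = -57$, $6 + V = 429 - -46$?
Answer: $-14070$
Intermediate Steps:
$V = 469$ ($V = -6 + \left(429 - -46\right) = -6 + \left(429 + 46\right) = -6 + 475 = 469$)
$H = -30$ ($H = - \frac{3}{2} + \frac{1}{2} \left(-57\right) = - \frac{3}{2} - \frac{57}{2} = -30$)
$H V = \left(-30\right) 469 = -14070$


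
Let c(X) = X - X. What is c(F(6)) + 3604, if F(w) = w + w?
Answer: 3604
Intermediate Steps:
F(w) = 2*w
c(X) = 0
c(F(6)) + 3604 = 0 + 3604 = 3604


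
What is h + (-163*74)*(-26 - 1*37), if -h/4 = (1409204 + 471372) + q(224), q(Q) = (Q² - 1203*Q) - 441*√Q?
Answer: -5885214 + 7056*√14 ≈ -5.8588e+6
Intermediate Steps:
q(Q) = Q² - 1203*Q - 441*√Q
h = -6645120 + 7056*√14 (h = -4*((1409204 + 471372) + (224² - 1203*224 - 1764*√14)) = -4*(1880576 + (50176 - 269472 - 1764*√14)) = -4*(1880576 + (-219296 - 1764*√14)) = -4*(1661280 - 1764*√14) = -6645120 + 7056*√14 ≈ -6.6187e+6)
h + (-163*74)*(-26 - 1*37) = (-6645120 + 7056*√14) + (-163*74)*(-26 - 1*37) = (-6645120 + 7056*√14) - 12062*(-26 - 37) = (-6645120 + 7056*√14) - 12062*(-63) = (-6645120 + 7056*√14) + 759906 = -5885214 + 7056*√14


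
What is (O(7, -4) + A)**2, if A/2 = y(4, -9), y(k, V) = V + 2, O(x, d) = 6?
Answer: 64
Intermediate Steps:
y(k, V) = 2 + V
A = -14 (A = 2*(2 - 9) = 2*(-7) = -14)
(O(7, -4) + A)**2 = (6 - 14)**2 = (-8)**2 = 64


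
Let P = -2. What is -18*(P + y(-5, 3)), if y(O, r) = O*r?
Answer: 306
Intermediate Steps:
-18*(P + y(-5, 3)) = -18*(-2 - 5*3) = -18*(-2 - 15) = -18*(-17) = 306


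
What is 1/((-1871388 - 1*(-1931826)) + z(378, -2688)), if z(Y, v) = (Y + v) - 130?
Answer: 1/57998 ≈ 1.7242e-5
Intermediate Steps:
z(Y, v) = -130 + Y + v
1/((-1871388 - 1*(-1931826)) + z(378, -2688)) = 1/((-1871388 - 1*(-1931826)) + (-130 + 378 - 2688)) = 1/((-1871388 + 1931826) - 2440) = 1/(60438 - 2440) = 1/57998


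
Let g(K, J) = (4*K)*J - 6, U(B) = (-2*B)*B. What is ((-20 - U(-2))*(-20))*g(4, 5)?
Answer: 17760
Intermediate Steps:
U(B) = -2*B**2
g(K, J) = -6 + 4*J*K (g(K, J) = 4*J*K - 6 = -6 + 4*J*K)
((-20 - U(-2))*(-20))*g(4, 5) = ((-20 - (-2)*(-2)**2)*(-20))*(-6 + 4*5*4) = ((-20 - (-2)*4)*(-20))*(-6 + 80) = ((-20 - 1*(-8))*(-20))*74 = ((-20 + 8)*(-20))*74 = -12*(-20)*74 = 240*74 = 17760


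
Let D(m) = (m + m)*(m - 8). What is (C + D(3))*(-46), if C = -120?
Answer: 6900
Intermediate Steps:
D(m) = 2*m*(-8 + m) (D(m) = (2*m)*(-8 + m) = 2*m*(-8 + m))
(C + D(3))*(-46) = (-120 + 2*3*(-8 + 3))*(-46) = (-120 + 2*3*(-5))*(-46) = (-120 - 30)*(-46) = -150*(-46) = 6900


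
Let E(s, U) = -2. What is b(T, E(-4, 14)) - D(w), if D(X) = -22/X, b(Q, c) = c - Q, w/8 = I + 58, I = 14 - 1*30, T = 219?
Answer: -37117/168 ≈ -220.93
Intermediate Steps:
I = -16 (I = 14 - 30 = -16)
w = 336 (w = 8*(-16 + 58) = 8*42 = 336)
b(T, E(-4, 14)) - D(w) = (-2 - 1*219) - (-22)/336 = (-2 - 219) - (-22)/336 = -221 - 1*(-11/168) = -221 + 11/168 = -37117/168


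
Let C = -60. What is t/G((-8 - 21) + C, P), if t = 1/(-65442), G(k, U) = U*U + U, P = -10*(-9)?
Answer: -1/535969980 ≈ -1.8658e-9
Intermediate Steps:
P = 90
G(k, U) = U + U**2 (G(k, U) = U**2 + U = U + U**2)
t = -1/65442 ≈ -1.5281e-5
t/G((-8 - 21) + C, P) = -1/(90*(1 + 90))/65442 = -1/(65442*(90*91)) = -1/65442/8190 = -1/65442*1/8190 = -1/535969980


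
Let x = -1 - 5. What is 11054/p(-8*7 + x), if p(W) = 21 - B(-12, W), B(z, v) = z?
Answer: 11054/33 ≈ 334.97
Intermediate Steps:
x = -6
p(W) = 33 (p(W) = 21 - 1*(-12) = 21 + 12 = 33)
11054/p(-8*7 + x) = 11054/33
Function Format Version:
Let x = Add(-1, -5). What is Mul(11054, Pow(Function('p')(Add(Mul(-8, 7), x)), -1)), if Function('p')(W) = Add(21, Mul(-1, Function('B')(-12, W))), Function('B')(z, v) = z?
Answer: Rational(11054, 33) ≈ 334.97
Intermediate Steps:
x = -6
Function('p')(W) = 33 (Function('p')(W) = Add(21, Mul(-1, -12)) = Add(21, 12) = 33)
Mul(11054, Pow(Function('p')(Add(Mul(-8, 7), x)), -1)) = Mul(11054, Pow(33, -1)) = Mul(11054, Rational(1, 33)) = Rational(11054, 33)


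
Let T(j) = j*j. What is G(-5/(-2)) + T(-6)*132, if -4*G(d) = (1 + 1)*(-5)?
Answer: 9509/2 ≈ 4754.5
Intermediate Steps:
T(j) = j²
G(d) = 5/2 (G(d) = -(1 + 1)*(-5)/4 = -(-5)/2 = -¼*(-10) = 5/2)
G(-5/(-2)) + T(-6)*132 = 5/2 + (-6)²*132 = 5/2 + 36*132 = 5/2 + 4752 = 9509/2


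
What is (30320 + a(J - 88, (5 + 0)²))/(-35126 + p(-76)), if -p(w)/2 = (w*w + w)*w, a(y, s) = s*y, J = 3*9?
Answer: 28795/831274 ≈ 0.034640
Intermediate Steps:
J = 27
p(w) = -2*w*(w + w²) (p(w) = -2*(w*w + w)*w = -2*(w² + w)*w = -2*(w + w²)*w = -2*w*(w + w²))
(30320 + a(J - 88, (5 + 0)²))/(-35126 + p(-76)) = (30320 + (5 + 0)²*(27 - 88))/(-35126 + 2*(-76)²*(-1 - 1*(-76))) = (30320 + 5²*(-61))/(-35126 + 2*5776*(-1 + 76)) = (30320 + 25*(-61))/(-35126 + 2*5776*75) = (30320 - 1525)/(-35126 + 866400) = 28795/831274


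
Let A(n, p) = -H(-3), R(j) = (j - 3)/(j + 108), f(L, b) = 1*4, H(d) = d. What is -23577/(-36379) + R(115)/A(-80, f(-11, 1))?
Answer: 19847461/24337551 ≈ 0.81551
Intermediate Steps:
f(L, b) = 4
R(j) = (-3 + j)/(108 + j)
A(n, p) = 3 (A(n, p) = -1*(-3) = 3)
-23577/(-36379) + R(115)/A(-80, f(-11, 1)) = -23577/(-36379) + ((-3 + 115)/(108 + 115))/3 = -23577*(-1/36379) + (112/223)*(⅓) = 23577/36379 + ((1/223)*112)*(⅓) = 23577/36379 + (112/223)*(⅓) = 23577/36379 + 112/669 = 19847461/24337551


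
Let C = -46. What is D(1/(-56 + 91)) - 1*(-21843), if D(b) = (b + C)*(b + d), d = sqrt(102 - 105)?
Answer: 26756066/1225 - 1609*I*sqrt(3)/35 ≈ 21842.0 - 79.625*I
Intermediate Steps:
d = I*sqrt(3) (d = sqrt(-3) = I*sqrt(3) ≈ 1.732*I)
D(b) = (-46 + b)*(b + I*sqrt(3)) (D(b) = (b - 46)*(b + I*sqrt(3)) = (-46 + b)*(b + I*sqrt(3)))
D(1/(-56 + 91)) - 1*(-21843) = ((1/(-56 + 91))**2 - 46/(-56 + 91) - 46*I*sqrt(3) + I*sqrt(3)/(-56 + 91)) - 1*(-21843) = ((1/35)**2 - 46/35 - 46*I*sqrt(3) + I*sqrt(3)/35) + 21843 = ((1/35)**2 - 46*1/35 - 46*I*sqrt(3) + I*(1/35)*sqrt(3)) + 21843 = (1/1225 - 46/35 - 46*I*sqrt(3) + I*sqrt(3)/35) + 21843 = (-1609/1225 - 1609*I*sqrt(3)/35) + 21843 = 26756066/1225 - 1609*I*sqrt(3)/35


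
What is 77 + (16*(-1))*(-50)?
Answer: 877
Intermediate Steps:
77 + (16*(-1))*(-50) = 77 - 16*(-50) = 77 + 800 = 877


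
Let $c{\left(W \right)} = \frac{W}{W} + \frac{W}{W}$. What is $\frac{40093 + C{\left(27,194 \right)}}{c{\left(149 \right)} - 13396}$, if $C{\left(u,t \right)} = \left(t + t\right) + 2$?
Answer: $- \frac{40483}{13394} \approx -3.0225$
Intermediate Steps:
$C{\left(u,t \right)} = 2 + 2 t$ ($C{\left(u,t \right)} = 2 t + 2 = 2 + 2 t$)
$c{\left(W \right)} = 2$ ($c{\left(W \right)} = 1 + 1 = 2$)
$\frac{40093 + C{\left(27,194 \right)}}{c{\left(149 \right)} - 13396} = \frac{40093 + \left(2 + 2 \cdot 194\right)}{2 - 13396} = \frac{40093 + \left(2 + 388\right)}{-13394} = \left(40093 + 390\right) \left(- \frac{1}{13394}\right) = 40483 \left(- \frac{1}{13394}\right) = - \frac{40483}{13394}$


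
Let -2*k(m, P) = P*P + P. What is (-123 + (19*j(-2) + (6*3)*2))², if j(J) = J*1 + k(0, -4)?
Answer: 57121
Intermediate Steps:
k(m, P) = -P/2 - P²/2 (k(m, P) = -(P*P + P)/2 = -(P² + P)/2 = -(P + P²)/2 = -P/2 - P²/2)
j(J) = -6 + J (j(J) = J*1 - ½*(-4)*(1 - 4) = J - ½*(-4)*(-3) = J - 6 = -6 + J)
(-123 + (19*j(-2) + (6*3)*2))² = (-123 + (19*(-6 - 2) + (6*3)*2))² = (-123 + (19*(-8) + 18*2))² = (-123 + (-152 + 36))² = (-123 - 116)² = (-239)² = 57121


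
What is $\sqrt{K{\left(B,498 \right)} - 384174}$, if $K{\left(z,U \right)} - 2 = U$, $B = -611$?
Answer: $i \sqrt{383674} \approx 619.41 i$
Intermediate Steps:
$K{\left(z,U \right)} = 2 + U$
$\sqrt{K{\left(B,498 \right)} - 384174} = \sqrt{\left(2 + 498\right) - 384174} = \sqrt{500 - 384174} = \sqrt{-383674} = i \sqrt{383674}$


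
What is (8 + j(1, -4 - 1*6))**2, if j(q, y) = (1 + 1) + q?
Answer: 121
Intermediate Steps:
j(q, y) = 2 + q
(8 + j(1, -4 - 1*6))**2 = (8 + (2 + 1))**2 = (8 + 3)**2 = 11**2 = 121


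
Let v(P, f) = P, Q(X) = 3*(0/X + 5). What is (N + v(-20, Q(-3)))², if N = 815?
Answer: 632025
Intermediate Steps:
Q(X) = 15 (Q(X) = 3*(0 + 5) = 3*5 = 15)
(N + v(-20, Q(-3)))² = (815 - 20)² = 795² = 632025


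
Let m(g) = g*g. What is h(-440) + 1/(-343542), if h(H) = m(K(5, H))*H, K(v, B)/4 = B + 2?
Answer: -463981558993921/343542 ≈ -1.3506e+9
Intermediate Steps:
K(v, B) = 8 + 4*B (K(v, B) = 4*(B + 2) = 4*(2 + B) = 8 + 4*B)
m(g) = g²
h(H) = H*(8 + 4*H)² (h(H) = (8 + 4*H)²*H = H*(8 + 4*H)²)
h(-440) + 1/(-343542) = 16*(-440)*(2 - 440)² + 1/(-343542) = 16*(-440)*(-438)² - 1/343542 = 16*(-440)*191844 - 1/343542 = -1350581760 - 1/343542 = -463981558993921/343542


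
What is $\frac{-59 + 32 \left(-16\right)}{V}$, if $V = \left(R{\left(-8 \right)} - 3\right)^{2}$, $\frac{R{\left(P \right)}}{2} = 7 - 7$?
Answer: $- \frac{571}{9} \approx -63.444$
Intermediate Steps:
$R{\left(P \right)} = 0$ ($R{\left(P \right)} = 2 \left(7 - 7\right) = 2 \cdot 0 = 0$)
$V = 9$ ($V = \left(0 - 3\right)^{2} = \left(-3\right)^{2} = 9$)
$\frac{-59 + 32 \left(-16\right)}{V} = \frac{-59 + 32 \left(-16\right)}{9} = \left(-59 - 512\right) \frac{1}{9} = \left(-571\right) \frac{1}{9} = - \frac{571}{9}$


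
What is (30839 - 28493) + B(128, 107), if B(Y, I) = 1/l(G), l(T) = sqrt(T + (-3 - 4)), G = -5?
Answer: 2346 - I*sqrt(3)/6 ≈ 2346.0 - 0.28868*I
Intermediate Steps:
l(T) = sqrt(-7 + T) (l(T) = sqrt(T - 7) = sqrt(-7 + T))
B(Y, I) = -I*sqrt(3)/6 (B(Y, I) = 1/(sqrt(-7 - 5)) = 1/(sqrt(-12)) = 1/(2*I*sqrt(3)) = -I*sqrt(3)/6)
(30839 - 28493) + B(128, 107) = (30839 - 28493) - I*sqrt(3)/6 = 2346 - I*sqrt(3)/6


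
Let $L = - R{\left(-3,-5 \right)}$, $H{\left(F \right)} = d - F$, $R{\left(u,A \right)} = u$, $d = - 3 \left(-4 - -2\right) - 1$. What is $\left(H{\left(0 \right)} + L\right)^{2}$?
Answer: $64$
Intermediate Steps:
$d = 5$ ($d = - 3 \left(-4 + 2\right) - 1 = \left(-3\right) \left(-2\right) - 1 = 6 - 1 = 5$)
$H{\left(F \right)} = 5 - F$
$L = 3$ ($L = \left(-1\right) \left(-3\right) = 3$)
$\left(H{\left(0 \right)} + L\right)^{2} = \left(\left(5 - 0\right) + 3\right)^{2} = \left(\left(5 + 0\right) + 3\right)^{2} = \left(5 + 3\right)^{2} = 8^{2} = 64$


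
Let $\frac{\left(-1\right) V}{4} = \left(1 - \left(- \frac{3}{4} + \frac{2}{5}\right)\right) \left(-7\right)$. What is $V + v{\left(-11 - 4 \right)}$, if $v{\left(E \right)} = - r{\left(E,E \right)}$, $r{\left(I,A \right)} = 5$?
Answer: $\frac{164}{5} \approx 32.8$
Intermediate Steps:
$v{\left(E \right)} = -5$ ($v{\left(E \right)} = \left(-1\right) 5 = -5$)
$V = \frac{189}{5}$ ($V = - 4 \left(1 - \left(- \frac{3}{4} + \frac{2}{5}\right)\right) \left(-7\right) = - 4 \left(1 - - \frac{7}{20}\right) \left(-7\right) = - 4 \left(1 + \left(\frac{3}{4} - \frac{2}{5}\right)\right) \left(-7\right) = - 4 \left(1 + \frac{7}{20}\right) \left(-7\right) = - 4 \cdot \frac{27}{20} \left(-7\right) = \left(-4\right) \left(- \frac{189}{20}\right) = \frac{189}{5} \approx 37.8$)
$V + v{\left(-11 - 4 \right)} = \frac{189}{5} - 5 = \frac{164}{5}$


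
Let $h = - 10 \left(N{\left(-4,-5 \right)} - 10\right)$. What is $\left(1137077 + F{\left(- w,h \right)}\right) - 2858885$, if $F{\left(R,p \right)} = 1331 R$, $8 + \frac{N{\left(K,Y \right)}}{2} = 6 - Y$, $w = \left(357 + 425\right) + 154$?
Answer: $-2967624$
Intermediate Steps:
$w = 936$ ($w = 782 + 154 = 936$)
$N{\left(K,Y \right)} = -4 - 2 Y$ ($N{\left(K,Y \right)} = -16 + 2 \left(6 - Y\right) = -16 - \left(-12 + 2 Y\right) = -4 - 2 Y$)
$h = 40$ ($h = - 10 \left(\left(-4 - -10\right) - 10\right) = - 10 \left(\left(-4 + 10\right) - 10\right) = - 10 \left(6 - 10\right) = \left(-10\right) \left(-4\right) = 40$)
$\left(1137077 + F{\left(- w,h \right)}\right) - 2858885 = \left(1137077 + 1331 \left(\left(-1\right) 936\right)\right) - 2858885 = \left(1137077 + 1331 \left(-936\right)\right) - 2858885 = \left(1137077 - 1245816\right) - 2858885 = -108739 - 2858885 = -2967624$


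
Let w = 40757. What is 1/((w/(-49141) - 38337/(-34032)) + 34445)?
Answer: 557455504/19201720460711 ≈ 2.9032e-5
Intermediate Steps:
1/((w/(-49141) - 38337/(-34032)) + 34445) = 1/((40757/(-49141) - 38337/(-34032)) + 34445) = 1/((40757*(-1/49141) - 38337*(-1/34032)) + 34445) = 1/((-40757/49141 + 12779/11344) + 34445) = 1/(165625431/557455504 + 34445) = 1/(19201720460711/557455504) = 557455504/19201720460711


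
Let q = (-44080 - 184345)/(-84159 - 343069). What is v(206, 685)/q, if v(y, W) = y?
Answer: 88008968/228425 ≈ 385.29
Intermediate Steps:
q = 228425/427228 (q = -228425/(-427228) = -228425*(-1/427228) = 228425/427228 ≈ 0.53467)
v(206, 685)/q = 206/(228425/427228) = 206*(427228/228425) = 88008968/228425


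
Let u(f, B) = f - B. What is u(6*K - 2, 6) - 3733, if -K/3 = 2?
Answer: -3777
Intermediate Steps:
K = -6 (K = -3*2 = -6)
u(6*K - 2, 6) - 3733 = ((6*(-6) - 2) - 1*6) - 3733 = ((-36 - 2) - 6) - 3733 = (-38 - 6) - 3733 = -44 - 3733 = -3777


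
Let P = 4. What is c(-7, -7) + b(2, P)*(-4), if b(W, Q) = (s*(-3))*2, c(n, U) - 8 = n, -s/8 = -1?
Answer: 193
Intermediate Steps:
s = 8 (s = -8*(-1) = 8)
c(n, U) = 8 + n
b(W, Q) = -48 (b(W, Q) = (8*(-3))*2 = -24*2 = -48)
c(-7, -7) + b(2, P)*(-4) = (8 - 7) - 48*(-4) = 1 + 192 = 193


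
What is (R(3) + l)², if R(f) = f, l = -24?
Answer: 441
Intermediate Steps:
(R(3) + l)² = (3 - 24)² = (-21)² = 441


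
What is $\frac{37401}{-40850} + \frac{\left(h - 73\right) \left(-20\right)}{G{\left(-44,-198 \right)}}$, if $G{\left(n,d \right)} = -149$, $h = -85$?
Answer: $- \frac{134658749}{6086650} \approx -22.124$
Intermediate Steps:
$\frac{37401}{-40850} + \frac{\left(h - 73\right) \left(-20\right)}{G{\left(-44,-198 \right)}} = \frac{37401}{-40850} + \frac{\left(-85 - 73\right) \left(-20\right)}{-149} = 37401 \left(- \frac{1}{40850}\right) + \left(-158\right) \left(-20\right) \left(- \frac{1}{149}\right) = - \frac{37401}{40850} + 3160 \left(- \frac{1}{149}\right) = - \frac{37401}{40850} - \frac{3160}{149} = - \frac{134658749}{6086650}$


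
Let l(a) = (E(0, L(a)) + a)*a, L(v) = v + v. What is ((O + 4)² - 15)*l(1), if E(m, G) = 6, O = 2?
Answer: 147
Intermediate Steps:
L(v) = 2*v
l(a) = a*(6 + a) (l(a) = (6 + a)*a = a*(6 + a))
((O + 4)² - 15)*l(1) = ((2 + 4)² - 15)*(1*(6 + 1)) = (6² - 15)*(1*7) = (36 - 15)*7 = 21*7 = 147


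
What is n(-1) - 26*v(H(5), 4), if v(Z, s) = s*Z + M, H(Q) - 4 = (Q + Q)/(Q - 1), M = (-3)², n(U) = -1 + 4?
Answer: -907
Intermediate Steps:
n(U) = 3
M = 9
H(Q) = 4 + 2*Q/(-1 + Q) (H(Q) = 4 + (Q + Q)/(Q - 1) = 4 + (2*Q)/(-1 + Q) = 4 + 2*Q/(-1 + Q))
v(Z, s) = 9 + Z*s (v(Z, s) = s*Z + 9 = Z*s + 9 = 9 + Z*s)
n(-1) - 26*v(H(5), 4) = 3 - 26*(9 + (2*(-2 + 3*5)/(-1 + 5))*4) = 3 - 26*(9 + (2*(-2 + 15)/4)*4) = 3 - 26*(9 + (2*(¼)*13)*4) = 3 - 26*(9 + (13/2)*4) = 3 - 26*(9 + 26) = 3 - 26*35 = 3 - 910 = -907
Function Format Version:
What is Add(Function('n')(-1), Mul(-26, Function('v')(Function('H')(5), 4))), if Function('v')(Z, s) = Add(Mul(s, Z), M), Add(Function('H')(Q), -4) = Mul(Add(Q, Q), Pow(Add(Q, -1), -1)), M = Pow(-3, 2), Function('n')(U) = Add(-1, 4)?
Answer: -907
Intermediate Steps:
Function('n')(U) = 3
M = 9
Function('H')(Q) = Add(4, Mul(2, Q, Pow(Add(-1, Q), -1))) (Function('H')(Q) = Add(4, Mul(Add(Q, Q), Pow(Add(Q, -1), -1))) = Add(4, Mul(Mul(2, Q), Pow(Add(-1, Q), -1))) = Add(4, Mul(2, Q, Pow(Add(-1, Q), -1))))
Function('v')(Z, s) = Add(9, Mul(Z, s)) (Function('v')(Z, s) = Add(Mul(s, Z), 9) = Add(Mul(Z, s), 9) = Add(9, Mul(Z, s)))
Add(Function('n')(-1), Mul(-26, Function('v')(Function('H')(5), 4))) = Add(3, Mul(-26, Add(9, Mul(Mul(2, Pow(Add(-1, 5), -1), Add(-2, Mul(3, 5))), 4)))) = Add(3, Mul(-26, Add(9, Mul(Mul(2, Pow(4, -1), Add(-2, 15)), 4)))) = Add(3, Mul(-26, Add(9, Mul(Mul(2, Rational(1, 4), 13), 4)))) = Add(3, Mul(-26, Add(9, Mul(Rational(13, 2), 4)))) = Add(3, Mul(-26, Add(9, 26))) = Add(3, Mul(-26, 35)) = Add(3, -910) = -907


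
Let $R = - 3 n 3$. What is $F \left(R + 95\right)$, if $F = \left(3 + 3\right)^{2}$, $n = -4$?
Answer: $4716$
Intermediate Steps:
$R = 36$ ($R = \left(-3\right) \left(-4\right) 3 = 12 \cdot 3 = 36$)
$F = 36$ ($F = 6^{2} = 36$)
$F \left(R + 95\right) = 36 \left(36 + 95\right) = 36 \cdot 131 = 4716$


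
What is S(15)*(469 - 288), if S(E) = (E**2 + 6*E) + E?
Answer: 59730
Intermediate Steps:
S(E) = E**2 + 7*E
S(15)*(469 - 288) = (15*(7 + 15))*(469 - 288) = (15*22)*181 = 330*181 = 59730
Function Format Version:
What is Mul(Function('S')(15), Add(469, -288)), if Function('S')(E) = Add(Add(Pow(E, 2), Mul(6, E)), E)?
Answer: 59730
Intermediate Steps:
Function('S')(E) = Add(Pow(E, 2), Mul(7, E))
Mul(Function('S')(15), Add(469, -288)) = Mul(Mul(15, Add(7, 15)), Add(469, -288)) = Mul(Mul(15, 22), 181) = Mul(330, 181) = 59730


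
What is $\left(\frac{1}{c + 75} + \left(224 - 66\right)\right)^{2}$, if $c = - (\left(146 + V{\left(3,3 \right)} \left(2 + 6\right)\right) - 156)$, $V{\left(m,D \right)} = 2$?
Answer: $\frac{118875409}{4761} \approx 24969.0$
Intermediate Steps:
$c = -6$ ($c = - (\left(146 + 2 \left(2 + 6\right)\right) - 156) = - (\left(146 + 2 \cdot 8\right) - 156) = - (\left(146 + 16\right) - 156) = - (162 - 156) = \left(-1\right) 6 = -6$)
$\left(\frac{1}{c + 75} + \left(224 - 66\right)\right)^{2} = \left(\frac{1}{-6 + 75} + \left(224 - 66\right)\right)^{2} = \left(\frac{1}{69} + \left(224 - 66\right)\right)^{2} = \left(\frac{1}{69} + 158\right)^{2} = \left(\frac{10903}{69}\right)^{2} = \frac{118875409}{4761}$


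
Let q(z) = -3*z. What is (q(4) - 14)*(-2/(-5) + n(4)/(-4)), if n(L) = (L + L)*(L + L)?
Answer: 2028/5 ≈ 405.60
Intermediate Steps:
n(L) = 4*L² (n(L) = (2*L)*(2*L) = 4*L²)
(q(4) - 14)*(-2/(-5) + n(4)/(-4)) = (-3*4 - 14)*(-2/(-5) + (4*4²)/(-4)) = (-12 - 14)*(-2*(-⅕) + (4*16)*(-¼)) = -26*(⅖ + 64*(-¼)) = -26*(⅖ - 16) = -26*(-78/5) = 2028/5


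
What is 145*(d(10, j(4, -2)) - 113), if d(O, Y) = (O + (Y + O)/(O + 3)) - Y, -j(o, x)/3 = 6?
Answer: -161385/13 ≈ -12414.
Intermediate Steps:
j(o, x) = -18 (j(o, x) = -3*6 = -18)
d(O, Y) = O - Y + (O + Y)/(3 + O) (d(O, Y) = (O + (O + Y)/(3 + O)) - Y = O - Y + (O + Y)/(3 + O))
145*(d(10, j(4, -2)) - 113) = 145*((10² - 2*(-18) + 4*10 - 1*10*(-18))/(3 + 10) - 113) = 145*((100 + 36 + 40 + 180)/13 - 113) = 145*((1/13)*356 - 113) = 145*(356/13 - 113) = 145*(-1113/13) = -161385/13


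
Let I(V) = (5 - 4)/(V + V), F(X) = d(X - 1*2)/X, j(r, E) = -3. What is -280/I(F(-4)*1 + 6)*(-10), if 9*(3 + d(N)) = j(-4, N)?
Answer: 114800/3 ≈ 38267.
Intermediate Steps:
d(N) = -10/3 (d(N) = -3 + (1/9)*(-3) = -3 - 1/3 = -10/3)
F(X) = -10/(3*X)
I(V) = 1/(2*V)
-280/I(F(-4)*1 + 6)*(-10) = -280/(1/(2*(-10/3/(-4)*1 + 6)))*(-10) = -280/(1/(2*(-10/3*(-1/4)*1 + 6)))*(-10) = -280/(1/(2*((5/6)*1 + 6)))*(-10) = -280/(1/(2*(5/6 + 6)))*(-10) = -280/(1/(2*(41/6)))*(-10) = -280/((1/2)*(6/41))*(-10) = -280/3/41*(-10) = -280*41/3*(-10) = -35*328/3*(-10) = -11480/3*(-10) = 114800/3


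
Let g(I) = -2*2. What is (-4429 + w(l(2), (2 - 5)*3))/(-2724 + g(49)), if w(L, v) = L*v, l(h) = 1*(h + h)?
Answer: 4465/2728 ≈ 1.6367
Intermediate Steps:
l(h) = 2*h (l(h) = 1*(2*h) = 2*h)
g(I) = -4
(-4429 + w(l(2), (2 - 5)*3))/(-2724 + g(49)) = (-4429 + (2*2)*((2 - 5)*3))/(-2724 - 4) = (-4429 + 4*(-3*3))/(-2728) = (-4429 + 4*(-9))*(-1/2728) = (-4429 - 36)*(-1/2728) = -4465*(-1/2728) = 4465/2728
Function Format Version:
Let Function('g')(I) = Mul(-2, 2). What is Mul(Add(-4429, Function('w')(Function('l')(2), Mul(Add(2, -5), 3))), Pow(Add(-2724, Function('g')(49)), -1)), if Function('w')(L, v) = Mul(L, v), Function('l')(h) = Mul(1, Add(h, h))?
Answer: Rational(4465, 2728) ≈ 1.6367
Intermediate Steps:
Function('l')(h) = Mul(2, h) (Function('l')(h) = Mul(1, Mul(2, h)) = Mul(2, h))
Function('g')(I) = -4
Mul(Add(-4429, Function('w')(Function('l')(2), Mul(Add(2, -5), 3))), Pow(Add(-2724, Function('g')(49)), -1)) = Mul(Add(-4429, Mul(Mul(2, 2), Mul(Add(2, -5), 3))), Pow(Add(-2724, -4), -1)) = Mul(Add(-4429, Mul(4, Mul(-3, 3))), Pow(-2728, -1)) = Mul(Add(-4429, Mul(4, -9)), Rational(-1, 2728)) = Mul(Add(-4429, -36), Rational(-1, 2728)) = Mul(-4465, Rational(-1, 2728)) = Rational(4465, 2728)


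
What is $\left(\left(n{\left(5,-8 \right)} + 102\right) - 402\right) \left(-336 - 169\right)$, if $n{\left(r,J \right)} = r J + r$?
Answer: $169175$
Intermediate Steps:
$n{\left(r,J \right)} = r + J r$ ($n{\left(r,J \right)} = J r + r = r + J r$)
$\left(\left(n{\left(5,-8 \right)} + 102\right) - 402\right) \left(-336 - 169\right) = \left(\left(5 \left(1 - 8\right) + 102\right) - 402\right) \left(-336 - 169\right) = \left(\left(5 \left(-7\right) + 102\right) - 402\right) \left(-505\right) = \left(\left(-35 + 102\right) - 402\right) \left(-505\right) = \left(67 - 402\right) \left(-505\right) = \left(-335\right) \left(-505\right) = 169175$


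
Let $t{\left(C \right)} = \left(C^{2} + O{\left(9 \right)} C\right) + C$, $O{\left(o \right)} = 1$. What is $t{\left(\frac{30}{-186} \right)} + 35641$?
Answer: $\frac{34250716}{961} \approx 35641.0$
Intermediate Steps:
$t{\left(C \right)} = C^{2} + 2 C$ ($t{\left(C \right)} = \left(C^{2} + 1 C\right) + C = \left(C^{2} + C\right) + C = \left(C + C^{2}\right) + C = C^{2} + 2 C$)
$t{\left(\frac{30}{-186} \right)} + 35641 = \frac{30}{-186} \left(2 + \frac{30}{-186}\right) + 35641 = 30 \left(- \frac{1}{186}\right) \left(2 + 30 \left(- \frac{1}{186}\right)\right) + 35641 = - \frac{5 \left(2 - \frac{5}{31}\right)}{31} + 35641 = \left(- \frac{5}{31}\right) \frac{57}{31} + 35641 = - \frac{285}{961} + 35641 = \frac{34250716}{961}$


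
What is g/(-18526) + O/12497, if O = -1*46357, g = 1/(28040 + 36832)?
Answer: -55712708190401/15019127943984 ≈ -3.7094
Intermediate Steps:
g = 1/64872 ≈ 1.5415e-5
O = -46357
g/(-18526) + O/12497 = (1/64872)/(-18526) - 46357/12497 = (1/64872)*(-1/18526) - 46357*1/12497 = -1/1201818672 - 46357/12497 = -55712708190401/15019127943984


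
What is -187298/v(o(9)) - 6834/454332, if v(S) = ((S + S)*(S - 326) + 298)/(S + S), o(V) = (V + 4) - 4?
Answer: 31910033137/51188072 ≈ 623.39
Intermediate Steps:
o(V) = V (o(V) = (4 + V) - 4 = V)
v(S) = (298 + 2*S*(-326 + S))/(2*S) (v(S) = ((2*S)*(-326 + S) + 298)/((2*S)) = (2*S*(-326 + S) + 298)*(1/(2*S)) = (298 + 2*S*(-326 + S))*(1/(2*S)) = (298 + 2*S*(-326 + S))/(2*S))
-187298/v(o(9)) - 6834/454332 = -187298/(-326 + 9 + 149/9) - 6834/454332 = -187298/(-326 + 9 + 149*(⅑)) - 6834*1/454332 = -187298/(-326 + 9 + 149/9) - 1139/75722 = -187298/(-2704/9) - 1139/75722 = -187298*(-9/2704) - 1139/75722 = 842841/1352 - 1139/75722 = 31910033137/51188072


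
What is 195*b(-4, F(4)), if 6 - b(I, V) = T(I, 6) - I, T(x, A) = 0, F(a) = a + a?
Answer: 390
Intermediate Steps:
F(a) = 2*a
b(I, V) = 6 + I (b(I, V) = 6 - (0 - I) = 6 - (-1)*I = 6 + I)
195*b(-4, F(4)) = 195*(6 - 4) = 195*2 = 390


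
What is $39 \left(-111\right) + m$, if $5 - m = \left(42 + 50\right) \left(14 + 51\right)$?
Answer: $-10304$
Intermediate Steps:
$m = -5975$ ($m = 5 - \left(42 + 50\right) \left(14 + 51\right) = 5 - 92 \cdot 65 = 5 - 5980 = -5975$)
$39 \left(-111\right) + m = 39 \left(-111\right) - 5975 = -4329 - 5975 = -10304$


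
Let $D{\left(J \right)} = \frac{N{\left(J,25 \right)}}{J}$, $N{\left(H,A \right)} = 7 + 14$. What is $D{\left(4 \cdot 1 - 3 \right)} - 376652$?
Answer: $-376631$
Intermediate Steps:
$N{\left(H,A \right)} = 21$
$D{\left(J \right)} = \frac{21}{J}$
$D{\left(4 \cdot 1 - 3 \right)} - 376652 = \frac{21}{4 \cdot 1 - 3} - 376652 = \frac{21}{4 - 3} - 376652 = \frac{21}{1} - 376652 = 21 \cdot 1 - 376652 = 21 - 376652 = -376631$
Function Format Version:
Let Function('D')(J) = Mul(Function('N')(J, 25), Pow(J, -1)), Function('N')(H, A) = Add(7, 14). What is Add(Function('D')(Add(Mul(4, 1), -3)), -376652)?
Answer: -376631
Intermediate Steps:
Function('N')(H, A) = 21
Function('D')(J) = Mul(21, Pow(J, -1))
Add(Function('D')(Add(Mul(4, 1), -3)), -376652) = Add(Mul(21, Pow(Add(Mul(4, 1), -3), -1)), -376652) = Add(Mul(21, Pow(Add(4, -3), -1)), -376652) = Add(Mul(21, Pow(1, -1)), -376652) = Add(Mul(21, 1), -376652) = Add(21, -376652) = -376631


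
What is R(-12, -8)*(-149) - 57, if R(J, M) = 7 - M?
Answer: -2292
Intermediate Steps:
R(-12, -8)*(-149) - 57 = (7 - 1*(-8))*(-149) - 57 = (7 + 8)*(-149) - 57 = 15*(-149) - 57 = -2235 - 57 = -2292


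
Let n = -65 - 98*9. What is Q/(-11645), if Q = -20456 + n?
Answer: 1259/685 ≈ 1.8380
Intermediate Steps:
n = -947 (n = -65 - 882 = -947)
Q = -21403 (Q = -20456 - 947 = -21403)
Q/(-11645) = -21403/(-11645) = -21403*(-1/11645) = 1259/685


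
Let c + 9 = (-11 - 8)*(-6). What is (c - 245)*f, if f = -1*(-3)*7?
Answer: -2940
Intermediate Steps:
c = 105 (c = -9 + (-11 - 8)*(-6) = -9 - 19*(-6) = -9 + 114 = 105)
f = 21 (f = 3*7 = 21)
(c - 245)*f = (105 - 245)*21 = -140*21 = -2940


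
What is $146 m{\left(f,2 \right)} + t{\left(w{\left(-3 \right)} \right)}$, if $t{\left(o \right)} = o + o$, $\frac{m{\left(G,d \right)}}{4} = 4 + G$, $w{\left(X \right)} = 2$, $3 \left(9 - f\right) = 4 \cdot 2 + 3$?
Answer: $\frac{16364}{3} \approx 5454.7$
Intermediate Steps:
$f = \frac{16}{3}$ ($f = 9 - \frac{4 \cdot 2 + 3}{3} = 9 - \frac{8 + 3}{3} = 9 - \frac{11}{3} = \frac{16}{3} \approx 5.3333$)
$m{\left(G,d \right)} = 16 + 4 G$ ($m{\left(G,d \right)} = 4 \left(4 + G\right) = 16 + 4 G$)
$t{\left(o \right)} = 2 o$
$146 m{\left(f,2 \right)} + t{\left(w{\left(-3 \right)} \right)} = 146 \left(16 + 4 \cdot \frac{16}{3}\right) + 2 \cdot 2 = 146 \left(16 + \frac{64}{3}\right) + 4 = 146 \cdot \frac{112}{3} + 4 = \frac{16352}{3} + 4 = \frac{16364}{3}$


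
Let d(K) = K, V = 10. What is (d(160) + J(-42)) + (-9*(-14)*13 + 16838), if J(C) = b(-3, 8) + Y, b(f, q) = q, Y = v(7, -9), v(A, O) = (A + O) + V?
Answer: 18652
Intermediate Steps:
v(A, O) = 10 + A + O (v(A, O) = (A + O) + 10 = 10 + A + O)
Y = 8 (Y = 10 + 7 - 9 = 8)
J(C) = 16 (J(C) = 8 + 8 = 16)
(d(160) + J(-42)) + (-9*(-14)*13 + 16838) = (160 + 16) + (-9*(-14)*13 + 16838) = 176 + (126*13 + 16838) = 176 + (1638 + 16838) = 176 + 18476 = 18652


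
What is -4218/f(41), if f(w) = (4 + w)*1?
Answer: -1406/15 ≈ -93.733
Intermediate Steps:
f(w) = 4 + w
-4218/f(41) = -4218/(4 + 41) = -4218/45 = -4218*1/45 = -1406/15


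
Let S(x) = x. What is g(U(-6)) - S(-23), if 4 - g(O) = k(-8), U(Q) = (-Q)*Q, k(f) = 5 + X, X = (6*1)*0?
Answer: 22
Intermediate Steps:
X = 0 (X = 6*0 = 0)
k(f) = 5 (k(f) = 5 + 0 = 5)
U(Q) = -Q**2
g(O) = -1 (g(O) = 4 - 1*5 = 4 - 5 = -1)
g(U(-6)) - S(-23) = -1 - 1*(-23) = -1 + 23 = 22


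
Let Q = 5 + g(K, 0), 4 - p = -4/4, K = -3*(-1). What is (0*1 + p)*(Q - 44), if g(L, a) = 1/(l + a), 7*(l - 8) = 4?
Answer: -2333/12 ≈ -194.42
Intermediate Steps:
l = 60/7 (l = 8 + (⅐)*4 = 8 + 4/7 = 60/7 ≈ 8.5714)
K = 3
p = 5 (p = 4 - (-4)/4 = 4 - 1*(-1) = 4 + 1 = 5)
g(L, a) = 1/(60/7 + a)
Q = 307/60 (Q = 5 + 7/(60 + 7*0) = 5 + 7/(60 + 0) = 5 + 7/60 = 307/60 ≈ 5.1167)
(0*1 + p)*(Q - 44) = (0*1 + 5)*(307/60 - 44) = (0 + 5)*(-2333/60) = 5*(-2333/60) = -2333/12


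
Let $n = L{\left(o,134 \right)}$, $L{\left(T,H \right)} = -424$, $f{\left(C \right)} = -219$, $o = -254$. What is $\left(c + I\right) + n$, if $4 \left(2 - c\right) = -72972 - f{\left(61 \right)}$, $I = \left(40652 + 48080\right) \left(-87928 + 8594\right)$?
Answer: $- \frac{28157786887}{4} \approx -7.0394 \cdot 10^{9}$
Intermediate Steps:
$I = -7039464488$ ($I = 88732 \left(-79334\right) = -7039464488$)
$n = -424$
$c = \frac{72761}{4}$ ($c = 2 - \frac{-72972 - -219}{4} = 2 - \frac{-72972 + 219}{4} = 2 - - \frac{72753}{4} = 2 + \frac{72753}{4} = \frac{72761}{4} \approx 18190.0$)
$\left(c + I\right) + n = \left(\frac{72761}{4} - 7039464488\right) - 424 = - \frac{28157785191}{4} - 424 = - \frac{28157786887}{4}$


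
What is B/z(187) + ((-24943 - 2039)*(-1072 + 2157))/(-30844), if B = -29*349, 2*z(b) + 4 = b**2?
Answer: 511496232151/539230230 ≈ 948.57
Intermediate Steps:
z(b) = -2 + b**2/2
B = -10121
B/z(187) + ((-24943 - 2039)*(-1072 + 2157))/(-30844) = -10121/(-2 + (1/2)*187**2) + ((-24943 - 2039)*(-1072 + 2157))/(-30844) = -10121/(-2 + (1/2)*34969) - 26982*1085*(-1/30844) = -10121/(-2 + 34969/2) - 29275470*(-1/30844) = -10121/34965/2 + 14637735/15422 = -10121*2/34965 + 14637735/15422 = -20242/34965 + 14637735/15422 = 511496232151/539230230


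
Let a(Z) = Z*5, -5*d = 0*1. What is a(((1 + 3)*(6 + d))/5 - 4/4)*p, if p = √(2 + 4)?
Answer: 19*√6 ≈ 46.540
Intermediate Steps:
d = 0 (d = -0 = -⅕*0 = 0)
a(Z) = 5*Z
p = √6 ≈ 2.4495
a(((1 + 3)*(6 + d))/5 - 4/4)*p = (5*(((1 + 3)*(6 + 0))/5 - 4/4))*√6 = (5*((4*6)*(⅕) - 4*¼))*√6 = (5*(24*(⅕) - 1))*√6 = (5*(24/5 - 1))*√6 = (5*(19/5))*√6 = 19*√6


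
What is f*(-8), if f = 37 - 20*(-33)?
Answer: -5576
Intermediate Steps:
f = 697 (f = 37 + 660 = 697)
f*(-8) = 697*(-8) = -5576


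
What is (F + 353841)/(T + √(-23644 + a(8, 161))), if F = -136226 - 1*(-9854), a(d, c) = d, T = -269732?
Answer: -5112972359/6062947955 - 75823*I*√5909/12125895910 ≈ -0.84331 - 0.00048067*I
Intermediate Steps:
F = -126372 (F = -136226 + 9854 = -126372)
(F + 353841)/(T + √(-23644 + a(8, 161))) = (-126372 + 353841)/(-269732 + √(-23644 + 8)) = 227469/(-269732 + √(-23636)) = 227469/(-269732 + 2*I*√5909)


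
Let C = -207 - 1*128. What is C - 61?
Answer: -396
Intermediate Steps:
C = -335 (C = -207 - 128 = -335)
C - 61 = -335 - 61 = -396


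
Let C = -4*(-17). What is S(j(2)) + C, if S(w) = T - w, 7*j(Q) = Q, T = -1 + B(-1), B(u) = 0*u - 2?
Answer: 453/7 ≈ 64.714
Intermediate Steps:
B(u) = -2 (B(u) = 0 - 2 = -2)
T = -3 (T = -1 - 2 = -3)
j(Q) = Q/7
S(w) = -3 - w
C = 68
S(j(2)) + C = (-3 - 2/7) + 68 = -23/7 + 68 = 453/7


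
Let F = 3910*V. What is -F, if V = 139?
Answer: -543490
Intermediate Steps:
F = 543490 (F = 3910*139 = 543490)
-F = -1*543490 = -543490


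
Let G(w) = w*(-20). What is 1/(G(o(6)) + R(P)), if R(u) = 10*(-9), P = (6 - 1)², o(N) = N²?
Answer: -1/810 ≈ -0.0012346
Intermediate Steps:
P = 25 (P = 5² = 25)
R(u) = -90
G(w) = -20*w
1/(G(o(6)) + R(P)) = 1/(-20*6² - 90) = 1/(-20*36 - 90) = 1/(-720 - 90) = 1/(-810) = -1/810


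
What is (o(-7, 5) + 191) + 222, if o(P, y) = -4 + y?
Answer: 414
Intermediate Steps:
(o(-7, 5) + 191) + 222 = ((-4 + 5) + 191) + 222 = (1 + 191) + 222 = 192 + 222 = 414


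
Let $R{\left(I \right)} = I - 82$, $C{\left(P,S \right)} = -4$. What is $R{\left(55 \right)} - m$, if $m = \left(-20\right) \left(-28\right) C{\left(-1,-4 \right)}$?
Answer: $2213$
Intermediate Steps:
$m = -2240$ ($m = \left(-20\right) \left(-28\right) \left(-4\right) = 560 \left(-4\right) = -2240$)
$R{\left(I \right)} = -82 + I$ ($R{\left(I \right)} = I - 82 = -82 + I$)
$R{\left(55 \right)} - m = \left(-82 + 55\right) - -2240 = -27 + 2240 = 2213$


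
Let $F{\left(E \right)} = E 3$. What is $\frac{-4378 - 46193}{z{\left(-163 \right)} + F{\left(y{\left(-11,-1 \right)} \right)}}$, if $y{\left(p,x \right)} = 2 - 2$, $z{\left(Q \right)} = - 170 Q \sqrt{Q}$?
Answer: $\frac{50571 i \sqrt{163}}{4516730} \approx 0.14295 i$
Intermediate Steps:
$z{\left(Q \right)} = - 170 Q^{\frac{3}{2}}$
$y{\left(p,x \right)} = 0$
$F{\left(E \right)} = 3 E$
$\frac{-4378 - 46193}{z{\left(-163 \right)} + F{\left(y{\left(-11,-1 \right)} \right)}} = \frac{-4378 - 46193}{- 170 \left(-163\right)^{\frac{3}{2}} + 3 \cdot 0} = - \frac{50571}{- 170 \left(- 163 i \sqrt{163}\right) + 0} = - \frac{50571}{27710 i \sqrt{163} + 0} = - \frac{50571}{27710 i \sqrt{163}} = - 50571 \left(- \frac{i \sqrt{163}}{4516730}\right) = \frac{50571 i \sqrt{163}}{4516730}$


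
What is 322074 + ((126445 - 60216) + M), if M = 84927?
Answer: 473230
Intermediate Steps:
322074 + ((126445 - 60216) + M) = 322074 + ((126445 - 60216) + 84927) = 322074 + (66229 + 84927) = 322074 + 151156 = 473230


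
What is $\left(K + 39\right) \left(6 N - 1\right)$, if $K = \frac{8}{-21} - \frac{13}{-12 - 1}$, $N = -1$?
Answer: $- \frac{832}{3} \approx -277.33$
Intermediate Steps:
$K = \frac{13}{21}$ ($K = 8 \left(- \frac{1}{21}\right) - \frac{13}{-12 - 1} = - \frac{8}{21} - \frac{13}{-13} = - \frac{8}{21} - -1 = - \frac{8}{21} + 1 = \frac{13}{21} \approx 0.61905$)
$\left(K + 39\right) \left(6 N - 1\right) = \left(\frac{13}{21} + 39\right) \left(6 \left(-1\right) - 1\right) = \frac{832 \left(-6 - 1\right)}{21} = \frac{832}{21} \left(-7\right) = - \frac{832}{3}$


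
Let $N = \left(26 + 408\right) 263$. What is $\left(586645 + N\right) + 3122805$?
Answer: $3823592$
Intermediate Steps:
$N = 114142$ ($N = 434 \cdot 263 = 114142$)
$\left(586645 + N\right) + 3122805 = \left(586645 + 114142\right) + 3122805 = 700787 + 3122805 = 3823592$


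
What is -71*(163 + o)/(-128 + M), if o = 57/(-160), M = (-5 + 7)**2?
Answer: 1847633/19840 ≈ 93.127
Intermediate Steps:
M = 4 (M = 2**2 = 4)
o = -57/160 (o = 57*(-1/160) = -57/160 ≈ -0.35625)
-71*(163 + o)/(-128 + M) = -71*(163 - 57/160)/(-128 + 4) = -1847633/(160*(-124)) = -1847633*(-1)/(160*124) = -71*(-26023/19840) = 1847633/19840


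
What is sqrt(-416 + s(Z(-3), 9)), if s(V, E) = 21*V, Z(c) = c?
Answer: I*sqrt(479) ≈ 21.886*I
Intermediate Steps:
sqrt(-416 + s(Z(-3), 9)) = sqrt(-416 + 21*(-3)) = sqrt(-416 - 63) = sqrt(-479) = I*sqrt(479)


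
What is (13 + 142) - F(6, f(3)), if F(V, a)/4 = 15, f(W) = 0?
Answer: 95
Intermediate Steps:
F(V, a) = 60 (F(V, a) = 4*15 = 60)
(13 + 142) - F(6, f(3)) = (13 + 142) - 1*60 = 155 - 60 = 95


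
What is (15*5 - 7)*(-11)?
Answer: -748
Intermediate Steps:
(15*5 - 7)*(-11) = (75 - 7)*(-11) = 68*(-11) = -748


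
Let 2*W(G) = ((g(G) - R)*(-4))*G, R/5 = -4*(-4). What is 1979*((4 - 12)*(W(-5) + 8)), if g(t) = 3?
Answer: 12063984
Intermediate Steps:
R = 80 (R = 5*(-4*(-4)) = 5*16 = 80)
W(G) = 154*G (W(G) = (((3 - 1*80)*(-4))*G)/2 = (((3 - 80)*(-4))*G)/2 = ((-77*(-4))*G)/2 = (308*G)/2 = 154*G)
1979*((4 - 12)*(W(-5) + 8)) = 1979*((4 - 12)*(154*(-5) + 8)) = 1979*(-8*(-770 + 8)) = 1979*(-8*(-762)) = 1979*6096 = 12063984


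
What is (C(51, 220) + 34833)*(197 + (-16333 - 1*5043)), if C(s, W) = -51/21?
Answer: -5163736706/7 ≈ -7.3768e+8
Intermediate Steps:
C(s, W) = -17/7 (C(s, W) = -51*1/21 = -17/7)
(C(51, 220) + 34833)*(197 + (-16333 - 1*5043)) = (-17/7 + 34833)*(197 + (-16333 - 1*5043)) = 243814*(197 + (-16333 - 5043))/7 = 243814*(197 - 21376)/7 = (243814/7)*(-21179) = -5163736706/7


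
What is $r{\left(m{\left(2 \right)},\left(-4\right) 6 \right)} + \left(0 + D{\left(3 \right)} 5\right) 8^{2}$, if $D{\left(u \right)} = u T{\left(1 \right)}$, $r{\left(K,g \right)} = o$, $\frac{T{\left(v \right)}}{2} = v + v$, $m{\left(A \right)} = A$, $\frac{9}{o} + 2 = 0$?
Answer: $\frac{7671}{2} \approx 3835.5$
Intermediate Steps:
$o = - \frac{9}{2}$ ($o = \frac{9}{-2 + 0} = \frac{9}{-2} = 9 \left(- \frac{1}{2}\right) = - \frac{9}{2} \approx -4.5$)
$T{\left(v \right)} = 4 v$ ($T{\left(v \right)} = 2 \left(v + v\right) = 2 \cdot 2 v = 4 v$)
$r{\left(K,g \right)} = - \frac{9}{2}$
$D{\left(u \right)} = 4 u$ ($D{\left(u \right)} = u 4 \cdot 1 = u 4 = 4 u$)
$r{\left(m{\left(2 \right)},\left(-4\right) 6 \right)} + \left(0 + D{\left(3 \right)} 5\right) 8^{2} = - \frac{9}{2} + \left(0 + 4 \cdot 3 \cdot 5\right) 8^{2} = - \frac{9}{2} + \left(0 + 12 \cdot 5\right) 64 = - \frac{9}{2} + \left(0 + 60\right) 64 = - \frac{9}{2} + 60 \cdot 64 = - \frac{9}{2} + 3840 = \frac{7671}{2}$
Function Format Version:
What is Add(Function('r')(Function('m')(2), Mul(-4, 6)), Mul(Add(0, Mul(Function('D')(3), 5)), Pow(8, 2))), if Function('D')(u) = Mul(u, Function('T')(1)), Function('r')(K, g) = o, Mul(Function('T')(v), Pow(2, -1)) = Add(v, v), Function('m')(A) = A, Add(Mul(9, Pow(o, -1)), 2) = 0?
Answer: Rational(7671, 2) ≈ 3835.5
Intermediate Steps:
o = Rational(-9, 2) (o = Mul(9, Pow(Add(-2, 0), -1)) = Mul(9, Pow(-2, -1)) = Mul(9, Rational(-1, 2)) = Rational(-9, 2) ≈ -4.5000)
Function('T')(v) = Mul(4, v) (Function('T')(v) = Mul(2, Add(v, v)) = Mul(2, Mul(2, v)) = Mul(4, v))
Function('r')(K, g) = Rational(-9, 2)
Function('D')(u) = Mul(4, u) (Function('D')(u) = Mul(u, Mul(4, 1)) = Mul(u, 4) = Mul(4, u))
Add(Function('r')(Function('m')(2), Mul(-4, 6)), Mul(Add(0, Mul(Function('D')(3), 5)), Pow(8, 2))) = Add(Rational(-9, 2), Mul(Add(0, Mul(Mul(4, 3), 5)), Pow(8, 2))) = Add(Rational(-9, 2), Mul(Add(0, Mul(12, 5)), 64)) = Add(Rational(-9, 2), Mul(Add(0, 60), 64)) = Add(Rational(-9, 2), Mul(60, 64)) = Add(Rational(-9, 2), 3840) = Rational(7671, 2)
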